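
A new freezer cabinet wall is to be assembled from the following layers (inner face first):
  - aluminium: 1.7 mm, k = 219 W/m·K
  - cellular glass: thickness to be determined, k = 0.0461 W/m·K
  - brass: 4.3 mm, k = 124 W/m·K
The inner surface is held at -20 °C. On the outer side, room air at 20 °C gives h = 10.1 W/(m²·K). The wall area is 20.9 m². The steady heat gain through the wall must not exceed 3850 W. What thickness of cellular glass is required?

L ≈ 5.44 mm

Using the resistance-network approach (series):
R_aluminium = L/(kA) = 0.0017/(219×20.9) = 3.714×10^-7 K/W
R_brass = L/(kA) = 0.0043/(124×20.9) = 1.659×10^-6 K/W
R_outer film = 1/(h_o·A) = 1/(10.1×20.9) = 0.004737 K/W
Sum of the known resistances R_other = 0.004739 K/W
Required total resistance R_tot = ΔT/Q_allow = 40/3850 = 0.01039 K/W
R_cellular glass = R_tot − R_other = 0.00565 K/W
L = R·k·A = 0.00565×0.0461×20.9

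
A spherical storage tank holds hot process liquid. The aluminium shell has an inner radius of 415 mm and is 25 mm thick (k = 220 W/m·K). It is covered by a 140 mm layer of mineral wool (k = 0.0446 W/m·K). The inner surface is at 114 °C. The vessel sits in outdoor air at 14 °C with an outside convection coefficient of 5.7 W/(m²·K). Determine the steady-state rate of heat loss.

For a spherical shell R = (1/r₁ − 1/r₂)/(4πk); film R = 1/(h·4πr²). In series:
R_aluminium shell = (1/0.415 − 1/0.44)/(4π×220) = 4.952×10^-5 K/W
R_mineral wool = (1/0.44 − 1/0.58)/(4π×0.0446) = 0.9788 K/W
R_outer film = 1/(h·4πr_o²) = 1/(5.7×4π×0.58²) = 0.0415 K/W
R_total = 1.02 K/W
Q = ΔT/R_total = 100/1.02

Q ≈ 98 W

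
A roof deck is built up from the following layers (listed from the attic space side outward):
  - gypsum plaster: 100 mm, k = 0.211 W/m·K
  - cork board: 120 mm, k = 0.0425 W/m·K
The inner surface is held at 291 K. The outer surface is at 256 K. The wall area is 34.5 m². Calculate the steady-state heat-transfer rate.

Model the wall as resistances in series:
R_gypsum plaster = L/(kA) = 0.1/(0.211×34.5) = 0.01374 K/W
R_cork board = L/(kA) = 0.12/(0.0425×34.5) = 0.08184 K/W
R_total = 0.09558 K/W
Q = ΔT / R_total = 35 / 0.09558

Q ≈ 366 W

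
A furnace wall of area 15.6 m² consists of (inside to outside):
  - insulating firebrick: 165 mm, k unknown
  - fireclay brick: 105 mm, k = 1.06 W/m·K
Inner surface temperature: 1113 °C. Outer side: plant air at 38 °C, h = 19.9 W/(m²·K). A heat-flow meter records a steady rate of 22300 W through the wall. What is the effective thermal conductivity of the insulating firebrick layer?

Model the wall as resistances in series:
R_fireclay brick = L/(kA) = 0.105/(1.06×15.6) = 0.00635 K/W
R_outer film = 1/(h_o·A) = 1/(19.9×15.6) = 0.003221 K/W
Sum of known resistances R_other = 0.009571 K/W
Total R = ΔT/Q = 1075/22300 = 0.04821 K/W
R_insulating firebrick = R_total − R_other = 0.03864 K/W
k = L/(R·A) = 0.165/(0.03864×15.6)

k ≈ 0.274 W/(m·K)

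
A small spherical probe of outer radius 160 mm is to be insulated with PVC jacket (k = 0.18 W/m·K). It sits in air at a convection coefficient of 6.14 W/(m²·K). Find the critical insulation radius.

For a sphere r_cr = 2k/h = 2×0.18/6.14
r_cr = 58.6 mm; since the bare radius (160 mm) is above r_cr, any added insulation will reduce heat loss.

r_cr ≈ 58.6 mm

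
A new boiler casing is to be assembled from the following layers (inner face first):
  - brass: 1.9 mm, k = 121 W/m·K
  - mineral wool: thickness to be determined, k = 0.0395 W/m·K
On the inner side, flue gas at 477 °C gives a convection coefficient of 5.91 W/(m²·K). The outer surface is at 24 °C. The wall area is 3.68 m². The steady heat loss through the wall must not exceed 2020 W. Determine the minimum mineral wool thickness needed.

Model the wall as resistances in series:
R_inner film = 1/(h_i·A) = 1/(5.91×3.68) = 0.04598 K/W
R_brass = L/(kA) = 0.0019/(121×3.68) = 4.267×10^-6 K/W
Sum of the known resistances R_other = 0.04598 K/W
Required total resistance R_tot = ΔT/Q_allow = 453/2020 = 0.2243 K/W
R_mineral wool = R_tot − R_other = 0.1783 K/W
L = R·k·A = 0.1783×0.0395×3.68

L ≈ 25.9 mm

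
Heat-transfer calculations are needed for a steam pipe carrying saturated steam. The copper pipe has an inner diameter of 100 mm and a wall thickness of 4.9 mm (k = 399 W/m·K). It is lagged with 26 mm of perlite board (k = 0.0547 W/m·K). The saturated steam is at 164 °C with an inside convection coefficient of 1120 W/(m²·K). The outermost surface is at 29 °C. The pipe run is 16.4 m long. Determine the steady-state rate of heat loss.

For a radial system each layer contributes R = ln(r_out/r_in)/(2πkL); films add R = 1/(hA).
R_inner film = 1/(h_i·2πr₁L) = 1/(1120×2π×0.05×16.4) = 1.733×10^-4 K/W
R_copper pipe wall = ln(54.9/50)/(2π×399×16.4) = 2.274×10^-6 K/W
R_perlite board = ln(80.9/54.9)/(2π×0.0547×16.4) = 0.06878 K/W
R_total = 0.06896 K/W
Q = ΔT/R_total = 135/0.06896

Q ≈ 1960 W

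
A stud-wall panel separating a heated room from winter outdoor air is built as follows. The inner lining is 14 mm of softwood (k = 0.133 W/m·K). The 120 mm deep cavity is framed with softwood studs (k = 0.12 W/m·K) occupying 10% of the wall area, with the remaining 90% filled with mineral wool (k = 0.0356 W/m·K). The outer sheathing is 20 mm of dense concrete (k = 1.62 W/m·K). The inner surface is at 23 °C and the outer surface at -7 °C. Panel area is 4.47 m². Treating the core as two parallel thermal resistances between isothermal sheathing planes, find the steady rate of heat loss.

Q ≈ 47.2 W

Sheathing layers in series; stud and cavity paths in parallel between them.
R_inner = 0.014/(0.133×4.47) = 0.02355 K/W
R_stud  = 0.12/(0.12×0.1×4.47) = 2.237 K/W
R_cav   = 0.12/(0.0356×0.9×4.47) = 0.8379 K/W
1/R_core = 1/R_stud + 1/R_cav → R_core = 0.6096 K/W
R_outer = 0.02/(1.62×4.47) = 0.002762 K/W
R_total = 0.6359 K/W
Q = ΔT/R_total = 30/0.6359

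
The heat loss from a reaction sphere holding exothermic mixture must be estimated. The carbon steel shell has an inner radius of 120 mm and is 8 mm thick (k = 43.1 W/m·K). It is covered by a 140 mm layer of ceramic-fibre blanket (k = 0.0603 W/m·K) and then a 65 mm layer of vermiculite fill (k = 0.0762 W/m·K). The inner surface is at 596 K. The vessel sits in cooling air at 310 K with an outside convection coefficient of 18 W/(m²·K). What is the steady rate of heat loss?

Q ≈ 46.2 W

For a spherical shell R = (1/r₁ − 1/r₂)/(4πk); film R = 1/(h·4πr²). In series:
R_carbon steel shell = (1/0.12 − 1/0.128)/(4π×43.1) = 9.616×10^-4 K/W
R_ceramic-fibre blanket = (1/0.128 − 1/0.268)/(4π×0.0603) = 5.386 K/W
R_vermiculite fill = (1/0.268 − 1/0.333)/(4π×0.0762) = 0.7606 K/W
R_outer film = 1/(h·4πr_o²) = 1/(18×4π×0.333²) = 0.03987 K/W
R_total = 6.187 K/W
Q = ΔT/R_total = 286/6.187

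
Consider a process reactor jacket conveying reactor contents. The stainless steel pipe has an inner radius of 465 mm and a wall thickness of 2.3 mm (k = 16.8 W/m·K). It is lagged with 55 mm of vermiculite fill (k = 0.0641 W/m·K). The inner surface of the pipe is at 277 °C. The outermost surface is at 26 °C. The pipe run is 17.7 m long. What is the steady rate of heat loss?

Radial resistances (cylindrical: R_cond = ln(r_o/r_i)/(2πkL), R_conv = 1/(h·2πrL)):
R_stainless steel pipe wall = ln(467.3/465)/(2π×16.8×17.7) = 2.641×10^-6 K/W
R_vermiculite fill = ln(522.3/467.3)/(2π×0.0641×17.7) = 0.01561 K/W
R_total = 0.01561 K/W
Q = ΔT/R_total = 251/0.01561

Q ≈ 16100 W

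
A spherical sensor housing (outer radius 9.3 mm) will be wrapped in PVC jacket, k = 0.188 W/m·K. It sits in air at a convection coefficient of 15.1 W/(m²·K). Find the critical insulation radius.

For a sphere r_cr = 2k/h = 2×0.188/15.1
r_cr = 24.9 mm; since the bare radius (9.3 mm) is below r_cr, adding a thin layer of insulation will *increase* heat loss.

r_cr ≈ 24.9 mm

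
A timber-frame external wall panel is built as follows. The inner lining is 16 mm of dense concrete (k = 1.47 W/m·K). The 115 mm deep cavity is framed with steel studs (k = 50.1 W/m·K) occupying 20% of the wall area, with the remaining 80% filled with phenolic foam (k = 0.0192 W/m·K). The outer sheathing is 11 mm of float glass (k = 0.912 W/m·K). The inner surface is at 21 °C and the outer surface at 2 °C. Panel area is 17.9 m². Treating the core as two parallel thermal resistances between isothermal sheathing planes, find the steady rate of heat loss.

Q ≈ 9890 W

Sheathing layers in series; stud and cavity paths in parallel between them.
R_inner = 0.016/(1.47×17.9) = 6.081×10^-4 K/W
R_stud  = 0.115/(50.1×0.2×17.9) = 6.412×10^-4 K/W
R_cav   = 0.115/(0.0192×0.8×17.9) = 0.4183 K/W
1/R_core = 1/R_stud + 1/R_cav → R_core = 6.402×10^-4 K/W
R_outer = 0.011/(0.912×17.9) = 6.738×10^-4 K/W
R_total = 0.001922 K/W
Q = ΔT/R_total = 19/0.001922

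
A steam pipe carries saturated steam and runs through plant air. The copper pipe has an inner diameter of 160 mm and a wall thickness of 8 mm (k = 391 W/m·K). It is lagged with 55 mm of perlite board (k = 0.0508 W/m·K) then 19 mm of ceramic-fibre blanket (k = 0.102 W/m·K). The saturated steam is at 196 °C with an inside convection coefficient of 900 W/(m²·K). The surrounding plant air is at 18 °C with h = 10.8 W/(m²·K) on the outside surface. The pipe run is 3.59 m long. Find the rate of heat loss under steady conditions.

Radial resistances (cylindrical: R_cond = ln(r_o/r_i)/(2πkL), R_conv = 1/(h·2πrL)):
R_inner film = 1/(h_i·2πr₁L) = 1/(900×2π×0.08×3.59) = 6.157×10^-4 K/W
R_copper pipe wall = ln(88/80)/(2π×391×3.59) = 1.081×10^-5 K/W
R_perlite board = ln(143/88)/(2π×0.0508×3.59) = 0.4237 K/W
R_ceramic-fibre blanket = ln(162/143)/(2π×0.102×3.59) = 0.05422 K/W
R_outer film = 1/(h_o·2πr_oL) = 1/(10.8×2π×0.162×3.59) = 0.02534 K/W
R_total = 0.5039 K/W
Q = ΔT/R_total = 178/0.5039

Q ≈ 353 W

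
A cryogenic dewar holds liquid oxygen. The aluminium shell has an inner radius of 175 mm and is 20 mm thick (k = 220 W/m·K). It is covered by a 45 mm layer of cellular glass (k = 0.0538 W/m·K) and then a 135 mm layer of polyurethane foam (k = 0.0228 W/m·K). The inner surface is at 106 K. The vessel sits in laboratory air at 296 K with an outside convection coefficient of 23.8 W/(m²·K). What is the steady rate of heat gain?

For a spherical shell R = (1/r₁ − 1/r₂)/(4πk); film R = 1/(h·4πr²). In series:
R_aluminium shell = (1/0.175 − 1/0.195)/(4π×220) = 2.12×10^-4 K/W
R_cellular glass = (1/0.195 − 1/0.24)/(4π×0.0538) = 1.422 K/W
R_polyurethane foam = (1/0.24 − 1/0.375)/(4π×0.0228) = 5.235 K/W
R_outer film = 1/(h·4πr_o²) = 1/(23.8×4π×0.375²) = 0.02378 K/W
R_total = 6.682 K/W
Q = ΔT/R_total = 190/6.682

Q ≈ 28.4 W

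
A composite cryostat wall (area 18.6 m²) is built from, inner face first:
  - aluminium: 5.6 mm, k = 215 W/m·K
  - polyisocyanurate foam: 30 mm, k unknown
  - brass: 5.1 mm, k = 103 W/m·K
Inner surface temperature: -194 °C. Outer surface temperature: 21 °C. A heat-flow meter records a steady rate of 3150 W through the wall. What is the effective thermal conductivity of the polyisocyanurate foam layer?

Treating each layer as a thermal resistance in series:
R_aluminium = L/(kA) = 0.0056/(215×18.6) = 1.4×10^-6 K/W
R_brass = L/(kA) = 0.0051/(103×18.6) = 2.662×10^-6 K/W
Sum of known resistances R_other = 4.062×10^-6 K/W
Total R = ΔT/Q = 215/3150 = 0.06825 K/W
R_polyisocyanurate foam = R_total − R_other = 0.06825 K/W
k = L/(R·A) = 0.03/(0.06825×18.6)

k ≈ 0.0236 W/(m·K)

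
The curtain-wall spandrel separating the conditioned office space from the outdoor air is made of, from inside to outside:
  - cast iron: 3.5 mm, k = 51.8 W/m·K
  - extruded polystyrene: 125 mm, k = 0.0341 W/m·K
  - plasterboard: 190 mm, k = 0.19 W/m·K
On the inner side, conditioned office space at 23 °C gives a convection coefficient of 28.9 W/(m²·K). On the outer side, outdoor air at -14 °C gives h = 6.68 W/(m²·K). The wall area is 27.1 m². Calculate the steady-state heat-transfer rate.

Q ≈ 207 W

Using the resistance-network approach (series):
R_inner film = 1/(h_i·A) = 1/(28.9×27.1) = 0.001277 K/W
R_cast iron = L/(kA) = 0.0035/(51.8×27.1) = 2.493×10^-6 K/W
R_extruded polystyrene = L/(kA) = 0.125/(0.0341×27.1) = 0.1353 K/W
R_plasterboard = L/(kA) = 0.19/(0.19×27.1) = 0.0369 K/W
R_outer film = 1/(h_o·A) = 1/(6.68×27.1) = 0.005524 K/W
R_total = 0.179 K/W
Q = ΔT / R_total = 37 / 0.179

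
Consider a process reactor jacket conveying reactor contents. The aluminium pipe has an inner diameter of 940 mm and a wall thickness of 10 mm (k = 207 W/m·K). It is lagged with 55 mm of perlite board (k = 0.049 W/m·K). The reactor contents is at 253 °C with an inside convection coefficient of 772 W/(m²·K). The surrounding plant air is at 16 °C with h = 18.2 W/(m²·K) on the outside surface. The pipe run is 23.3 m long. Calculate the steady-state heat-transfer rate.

Q ≈ 15000 W

Per-layer cylindrical resistances, series-summed:
R_inner film = 1/(h_i·2πr₁L) = 1/(772×2π×0.47×23.3) = 1.883×10^-5 K/W
R_aluminium pipe wall = ln(480/470)/(2π×207×23.3) = 6.947×10^-7 K/W
R_perlite board = ln(535/480)/(2π×0.049×23.3) = 0.01512 K/W
R_outer film = 1/(h_o·2πr_oL) = 1/(18.2×2π×0.535×23.3) = 7.015×10^-4 K/W
R_total = 0.01584 K/W
Q = ΔT/R_total = 237/0.01584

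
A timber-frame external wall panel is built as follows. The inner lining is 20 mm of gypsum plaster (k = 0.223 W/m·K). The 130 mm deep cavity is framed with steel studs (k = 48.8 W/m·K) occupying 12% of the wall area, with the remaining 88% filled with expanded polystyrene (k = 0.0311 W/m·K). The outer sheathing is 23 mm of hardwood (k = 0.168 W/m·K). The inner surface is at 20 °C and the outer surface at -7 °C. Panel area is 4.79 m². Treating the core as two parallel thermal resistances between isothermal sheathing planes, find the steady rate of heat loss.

Sheathing layers in series; stud and cavity paths in parallel between them.
R_inner = 0.02/(0.223×4.79) = 0.01872 K/W
R_stud  = 0.13/(48.8×0.12×4.79) = 0.004635 K/W
R_cav   = 0.13/(0.0311×0.88×4.79) = 0.9917 K/W
1/R_core = 1/R_stud + 1/R_cav → R_core = 0.004613 K/W
R_outer = 0.023/(0.168×4.79) = 0.02858 K/W
R_total = 0.05192 K/W
Q = ΔT/R_total = 27/0.05192

Q ≈ 520 W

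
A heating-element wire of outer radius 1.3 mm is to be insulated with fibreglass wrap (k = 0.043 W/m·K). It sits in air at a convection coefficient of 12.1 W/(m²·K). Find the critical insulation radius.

r_cr ≈ 3.55 mm

For a cylinder r_cr = k/h = 0.043/12.1
r_cr = 3.55 mm; since the bare radius (1.3 mm) is below r_cr, adding a thin layer of insulation will *increase* heat loss.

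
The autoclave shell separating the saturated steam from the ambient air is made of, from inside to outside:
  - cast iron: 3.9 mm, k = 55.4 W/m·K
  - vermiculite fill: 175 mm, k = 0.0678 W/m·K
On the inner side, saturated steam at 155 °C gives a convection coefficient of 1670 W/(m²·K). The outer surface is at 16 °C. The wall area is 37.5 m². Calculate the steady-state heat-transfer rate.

Q ≈ 2020 W

Model the wall as resistances in series:
R_inner film = 1/(h_i·A) = 1/(1670×37.5) = 1.597×10^-5 K/W
R_cast iron = L/(kA) = 0.0039/(55.4×37.5) = 1.877×10^-6 K/W
R_vermiculite fill = L/(kA) = 0.175/(0.0678×37.5) = 0.06883 K/W
R_total = 0.06885 K/W
Q = ΔT / R_total = 139 / 0.06885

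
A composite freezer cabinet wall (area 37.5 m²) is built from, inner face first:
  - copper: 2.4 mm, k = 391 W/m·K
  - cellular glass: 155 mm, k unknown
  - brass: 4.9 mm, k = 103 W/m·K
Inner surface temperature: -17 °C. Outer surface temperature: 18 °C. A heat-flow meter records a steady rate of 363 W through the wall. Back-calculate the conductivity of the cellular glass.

k ≈ 0.0429 W/(m·K)

Series thermal resistances:
R_copper = L/(kA) = 0.0024/(391×37.5) = 1.637×10^-7 K/W
R_brass = L/(kA) = 0.0049/(103×37.5) = 1.269×10^-6 K/W
Sum of known resistances R_other = 1.432×10^-6 K/W
Total R = ΔT/Q = 35/363 = 0.09642 K/W
R_cellular glass = R_total − R_other = 0.09642 K/W
k = L/(R·A) = 0.155/(0.09642×37.5)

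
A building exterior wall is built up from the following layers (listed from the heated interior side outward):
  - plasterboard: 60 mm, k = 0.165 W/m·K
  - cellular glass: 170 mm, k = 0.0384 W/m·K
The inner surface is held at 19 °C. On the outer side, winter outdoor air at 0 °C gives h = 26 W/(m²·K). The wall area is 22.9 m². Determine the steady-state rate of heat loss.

Q ≈ 90.1 W

Using the resistance-network approach (series):
R_plasterboard = L/(kA) = 0.06/(0.165×22.9) = 0.01588 K/W
R_cellular glass = L/(kA) = 0.17/(0.0384×22.9) = 0.1933 K/W
R_outer film = 1/(h_o·A) = 1/(26×22.9) = 0.00168 K/W
R_total = 0.2109 K/W
Q = ΔT / R_total = 19 / 0.2109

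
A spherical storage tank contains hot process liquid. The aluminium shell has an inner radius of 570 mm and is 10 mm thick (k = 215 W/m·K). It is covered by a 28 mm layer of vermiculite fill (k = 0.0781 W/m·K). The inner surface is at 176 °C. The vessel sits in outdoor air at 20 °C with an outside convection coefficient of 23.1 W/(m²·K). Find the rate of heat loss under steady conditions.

Q ≈ 1730 W

Each spherical layer contributes R = (1/r_i − 1/r_o)/(4πk):
R_aluminium shell = (1/0.57 − 1/0.58)/(4π×215) = 1.12×10^-5 K/W
R_vermiculite fill = (1/0.58 − 1/0.608)/(4π×0.0781) = 0.0809 K/W
R_outer film = 1/(h·4πr_o²) = 1/(23.1×4π×0.608²) = 0.009319 K/W
R_total = 0.09023 K/W
Q = ΔT/R_total = 156/0.09023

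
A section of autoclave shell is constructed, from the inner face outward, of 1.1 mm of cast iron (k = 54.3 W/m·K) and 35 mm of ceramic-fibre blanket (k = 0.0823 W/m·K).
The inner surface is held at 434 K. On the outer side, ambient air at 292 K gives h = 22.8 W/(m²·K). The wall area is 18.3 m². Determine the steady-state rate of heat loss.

Q ≈ 5540 W

Using the resistance-network approach (series):
R_cast iron = L/(kA) = 0.0011/(54.3×18.3) = 1.107×10^-6 K/W
R_ceramic-fibre blanket = L/(kA) = 0.035/(0.0823×18.3) = 0.02324 K/W
R_outer film = 1/(h_o·A) = 1/(22.8×18.3) = 0.002397 K/W
R_total = 0.02564 K/W
Q = ΔT / R_total = 142 / 0.02564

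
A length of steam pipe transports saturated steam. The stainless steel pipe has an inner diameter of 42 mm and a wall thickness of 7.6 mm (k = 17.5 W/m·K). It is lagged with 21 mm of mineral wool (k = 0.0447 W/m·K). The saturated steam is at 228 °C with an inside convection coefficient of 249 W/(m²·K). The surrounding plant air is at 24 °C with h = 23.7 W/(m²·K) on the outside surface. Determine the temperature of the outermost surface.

T ≈ 37 °C

For a radial system each layer contributes R = ln(r_out/r_in)/(2πkL); films add R = 1/(hA).
R_inner film = 1/(h_i·2πr₁L) = 1/(249×2π×0.021×1) = 0.03044 K/W
R_stainless steel pipe wall = ln(28.6/21)/(2π×17.5×1) = 0.002809 K/W
R_mineral wool = ln(49.6/28.6)/(2π×0.0447×1) = 1.96 K/W
R_outer film = 1/(h_o·2πr_oL) = 1/(23.7×2π×0.0496×1) = 0.1354 K/W
R_total = 2.129 K/W
Q = ΔT/R_total = 204/2.129
Q = 95.8 W/m
T_interface = T_inner − Q·ΣR(inner→interface) = 228 − 95.8×1.994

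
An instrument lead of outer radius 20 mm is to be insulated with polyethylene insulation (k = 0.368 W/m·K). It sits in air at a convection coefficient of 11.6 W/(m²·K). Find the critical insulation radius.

r_cr ≈ 31.7 mm

For a cylinder r_cr = k/h = 0.368/11.6
r_cr = 31.7 mm; since the bare radius (20 mm) is below r_cr, adding a thin layer of insulation will *increase* heat loss.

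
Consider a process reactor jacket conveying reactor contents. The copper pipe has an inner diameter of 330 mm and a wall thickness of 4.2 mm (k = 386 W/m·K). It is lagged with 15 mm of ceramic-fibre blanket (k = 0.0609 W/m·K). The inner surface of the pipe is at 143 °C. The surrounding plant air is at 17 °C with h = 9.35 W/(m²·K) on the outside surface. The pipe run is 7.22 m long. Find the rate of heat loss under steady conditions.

Q ≈ 2890 W

For a radial system each layer contributes R = ln(r_out/r_in)/(2πkL); films add R = 1/(hA).
R_copper pipe wall = ln(169.2/165)/(2π×386×7.22) = 1.435×10^-6 K/W
R_ceramic-fibre blanket = ln(184.2/169.2)/(2π×0.0609×7.22) = 0.03075 K/W
R_outer film = 1/(h_o·2πr_oL) = 1/(9.35×2π×0.1842×7.22) = 0.0128 K/W
R_total = 0.04355 K/W
Q = ΔT/R_total = 126/0.04355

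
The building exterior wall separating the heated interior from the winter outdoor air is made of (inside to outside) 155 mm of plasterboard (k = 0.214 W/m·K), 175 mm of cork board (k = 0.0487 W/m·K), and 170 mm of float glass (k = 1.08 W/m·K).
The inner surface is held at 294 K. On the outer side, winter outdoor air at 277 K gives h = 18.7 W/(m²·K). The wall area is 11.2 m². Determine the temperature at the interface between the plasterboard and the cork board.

T ≈ 291 K

Thermal resistances in series:
R_plasterboard = L/(kA) = 0.155/(0.214×11.2) = 0.06467 K/W
R_cork board = L/(kA) = 0.175/(0.0487×11.2) = 0.3208 K/W
R_float glass = L/(kA) = 0.17/(1.08×11.2) = 0.01405 K/W
R_outer film = 1/(h_o·A) = 1/(18.7×11.2) = 0.004775 K/W
R_total = 0.4043 K/W;  Q = ΔT/R_total = 17/0.4043 = 42.04 W
T_interface = T_inner − Q·ΣR(inner→interface) = 294 − 42×0.06467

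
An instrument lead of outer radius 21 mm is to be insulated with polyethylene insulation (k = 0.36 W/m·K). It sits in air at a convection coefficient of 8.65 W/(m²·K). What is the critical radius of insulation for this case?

r_cr ≈ 41.6 mm

For a cylinder r_cr = k/h = 0.36/8.65
r_cr = 41.6 mm; since the bare radius (21 mm) is below r_cr, adding a thin layer of insulation will *increase* heat loss.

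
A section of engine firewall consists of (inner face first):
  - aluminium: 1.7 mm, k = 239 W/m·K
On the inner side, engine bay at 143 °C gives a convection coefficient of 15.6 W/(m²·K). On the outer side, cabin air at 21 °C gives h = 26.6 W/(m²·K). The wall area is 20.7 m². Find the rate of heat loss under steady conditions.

Series thermal resistances:
R_inner film = 1/(h_i·A) = 1/(15.6×20.7) = 0.003097 K/W
R_aluminium = L/(kA) = 0.0017/(239×20.7) = 3.436×10^-7 K/W
R_outer film = 1/(h_o·A) = 1/(26.6×20.7) = 0.001816 K/W
R_total = 0.004913 K/W
Q = ΔT / R_total = 122 / 0.004913

Q ≈ 24800 W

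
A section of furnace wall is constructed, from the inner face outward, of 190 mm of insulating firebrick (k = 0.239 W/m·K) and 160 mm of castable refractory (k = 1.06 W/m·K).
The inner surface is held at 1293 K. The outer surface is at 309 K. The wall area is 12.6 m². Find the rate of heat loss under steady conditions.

Thermal resistances in series:
R_insulating firebrick = L/(kA) = 0.19/(0.239×12.6) = 0.06309 K/W
R_castable refractory = L/(kA) = 0.16/(1.06×12.6) = 0.01198 K/W
R_total = 0.07507 K/W
Q = ΔT / R_total = 984 / 0.07507

Q ≈ 13100 W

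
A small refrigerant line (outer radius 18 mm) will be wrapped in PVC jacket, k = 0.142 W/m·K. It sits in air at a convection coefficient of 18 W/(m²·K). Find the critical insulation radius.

For a cylinder r_cr = k/h = 0.142/18
r_cr = 7.89 mm; since the bare radius (18 mm) is above r_cr, any added insulation will reduce heat loss.

r_cr ≈ 7.89 mm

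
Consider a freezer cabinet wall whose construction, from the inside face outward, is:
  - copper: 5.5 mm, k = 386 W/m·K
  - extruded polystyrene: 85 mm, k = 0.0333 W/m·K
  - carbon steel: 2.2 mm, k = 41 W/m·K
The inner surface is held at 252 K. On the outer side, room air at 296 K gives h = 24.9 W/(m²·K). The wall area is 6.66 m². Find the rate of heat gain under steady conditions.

Q ≈ 113 W

Series thermal resistances:
R_copper = L/(kA) = 0.0055/(386×6.66) = 2.139×10^-6 K/W
R_extruded polystyrene = L/(kA) = 0.085/(0.0333×6.66) = 0.3833 K/W
R_carbon steel = L/(kA) = 0.0022/(41×6.66) = 8.057×10^-6 K/W
R_outer film = 1/(h_o·A) = 1/(24.9×6.66) = 0.00603 K/W
R_total = 0.3893 K/W
Q = ΔT / R_total = 44 / 0.3893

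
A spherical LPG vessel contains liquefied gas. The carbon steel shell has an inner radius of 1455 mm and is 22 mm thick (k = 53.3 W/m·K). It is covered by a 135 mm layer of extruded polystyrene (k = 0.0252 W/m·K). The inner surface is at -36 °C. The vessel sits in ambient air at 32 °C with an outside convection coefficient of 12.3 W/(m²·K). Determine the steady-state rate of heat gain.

For a spherical shell R = (1/r₁ − 1/r₂)/(4πk); film R = 1/(h·4πr²). In series:
R_carbon steel shell = (1/1.455 − 1/1.477)/(4π×53.3) = 1.528×10^-5 K/W
R_extruded polystyrene = (1/1.477 − 1/1.612)/(4π×0.0252) = 0.1791 K/W
R_outer film = 1/(h·4πr_o²) = 1/(12.3×4π×1.612²) = 0.00249 K/W
R_total = 0.1816 K/W
Q = ΔT/R_total = 68/0.1816

Q ≈ 375 W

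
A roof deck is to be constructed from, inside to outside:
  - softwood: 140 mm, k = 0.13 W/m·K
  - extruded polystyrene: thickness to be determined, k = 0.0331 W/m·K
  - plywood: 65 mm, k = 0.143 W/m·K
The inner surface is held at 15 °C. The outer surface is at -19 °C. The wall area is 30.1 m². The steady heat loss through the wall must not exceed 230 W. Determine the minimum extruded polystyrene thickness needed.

Using the resistance-network approach (series):
R_softwood = L/(kA) = 0.14/(0.13×30.1) = 0.03578 K/W
R_plywood = L/(kA) = 0.065/(0.143×30.1) = 0.0151 K/W
Sum of the known resistances R_other = 0.05088 K/W
Required total resistance R_tot = ΔT/Q_allow = 34/230 = 0.1478 K/W
R_extruded polystyrene = R_tot − R_other = 0.09695 K/W
L = R·k·A = 0.09695×0.0331×30.1

L ≈ 96.6 mm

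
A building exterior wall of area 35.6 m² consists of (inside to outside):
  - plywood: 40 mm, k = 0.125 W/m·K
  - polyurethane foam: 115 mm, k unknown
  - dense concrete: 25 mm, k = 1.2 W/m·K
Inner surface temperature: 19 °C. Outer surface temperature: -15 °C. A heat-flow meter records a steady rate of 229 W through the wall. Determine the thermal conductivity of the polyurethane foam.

Using the resistance-network approach (series):
R_plywood = L/(kA) = 0.04/(0.125×35.6) = 0.008989 K/W
R_dense concrete = L/(kA) = 0.025/(1.2×35.6) = 5.852×10^-4 K/W
Sum of known resistances R_other = 0.009574 K/W
Total R = ΔT/Q = 34/229 = 0.1485 K/W
R_polyurethane foam = R_total − R_other = 0.1389 K/W
k = L/(R·A) = 0.115/(0.1389×35.6)

k ≈ 0.0233 W/(m·K)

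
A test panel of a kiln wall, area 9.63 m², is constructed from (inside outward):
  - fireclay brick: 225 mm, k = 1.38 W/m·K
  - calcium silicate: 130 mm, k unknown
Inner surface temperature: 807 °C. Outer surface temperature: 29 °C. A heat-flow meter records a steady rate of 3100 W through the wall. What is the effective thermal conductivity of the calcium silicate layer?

k ≈ 0.0577 W/(m·K)

Treating each layer as a thermal resistance in series:
R_fireclay brick = L/(kA) = 0.225/(1.38×9.63) = 0.01693 K/W
Sum of known resistances R_other = 0.01693 K/W
Total R = ΔT/Q = 778/3100 = 0.251 K/W
R_calcium silicate = R_total − R_other = 0.234 K/W
k = L/(R·A) = 0.13/(0.234×9.63)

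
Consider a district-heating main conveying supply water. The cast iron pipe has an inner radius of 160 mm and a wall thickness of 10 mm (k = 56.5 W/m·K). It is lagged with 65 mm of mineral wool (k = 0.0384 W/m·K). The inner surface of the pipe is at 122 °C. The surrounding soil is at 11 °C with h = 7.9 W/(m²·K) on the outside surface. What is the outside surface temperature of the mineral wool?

T ≈ 17.7 °C

Radial resistances (cylindrical: R_cond = ln(r_o/r_i)/(2πkL), R_conv = 1/(h·2πrL)):
R_cast iron pipe wall = ln(170/160)/(2π×56.5×1) = 1.708×10^-4 K/W
R_mineral wool = ln(235/170)/(2π×0.0384×1) = 1.342 K/W
R_outer film = 1/(h_o·2πr_oL) = 1/(7.9×2π×0.235×1) = 0.08573 K/W
R_total = 1.428 K/W
Q = ΔT/R_total = 111/1.428
Q = 77.7 W/m
T_interface = T_inner − Q·ΣR(inner→interface) = 122 − 77.7×1.342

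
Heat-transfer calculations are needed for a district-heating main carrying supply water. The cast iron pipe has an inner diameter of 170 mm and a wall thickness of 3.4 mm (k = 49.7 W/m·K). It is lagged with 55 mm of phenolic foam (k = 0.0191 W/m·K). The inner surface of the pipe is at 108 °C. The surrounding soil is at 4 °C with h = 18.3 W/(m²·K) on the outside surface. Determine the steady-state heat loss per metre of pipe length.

Radial resistances (cylindrical: R_cond = ln(r_o/r_i)/(2πkL), R_conv = 1/(h·2πrL)):
R_cast iron pipe wall = ln(88.4/85)/(2π×49.7×1) = 1.256×10^-4 K/W
R_phenolic foam = ln(143.4/88.4)/(2π×0.0191×1) = 4.031 K/W
R_outer film = 1/(h_o·2πr_oL) = 1/(18.3×2π×0.1434×1) = 0.06065 K/W
R_total = 4.092 K/W
Q = ΔT/R_total = 104/4.092

q′ ≈ 25.4 W/m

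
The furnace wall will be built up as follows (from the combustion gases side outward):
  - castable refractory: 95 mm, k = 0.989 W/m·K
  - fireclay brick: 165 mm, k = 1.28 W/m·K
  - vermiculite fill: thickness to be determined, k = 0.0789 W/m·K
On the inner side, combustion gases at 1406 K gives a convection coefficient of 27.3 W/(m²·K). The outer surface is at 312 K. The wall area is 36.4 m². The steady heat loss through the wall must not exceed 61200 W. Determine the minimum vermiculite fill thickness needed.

L ≈ 30.7 mm

Using the resistance-network approach (series):
R_inner film = 1/(h_i·A) = 1/(27.3×36.4) = 0.001006 K/W
R_castable refractory = L/(kA) = 0.095/(0.989×36.4) = 0.002639 K/W
R_fireclay brick = L/(kA) = 0.165/(1.28×36.4) = 0.003541 K/W
Sum of the known resistances R_other = 0.007187 K/W
Required total resistance R_tot = ΔT/Q_allow = 1094/61200 = 0.01788 K/W
R_vermiculite fill = R_tot − R_other = 0.01069 K/W
L = R·k·A = 0.01069×0.0789×36.4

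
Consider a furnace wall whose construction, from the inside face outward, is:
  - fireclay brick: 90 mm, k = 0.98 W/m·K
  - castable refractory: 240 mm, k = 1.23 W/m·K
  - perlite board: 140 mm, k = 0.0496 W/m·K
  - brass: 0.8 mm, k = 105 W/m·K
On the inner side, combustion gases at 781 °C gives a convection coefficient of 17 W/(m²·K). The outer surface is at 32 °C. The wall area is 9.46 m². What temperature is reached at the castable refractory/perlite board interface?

T ≈ 699 °C

Model the wall as resistances in series:
R_inner film = 1/(h_i·A) = 1/(17×9.46) = 0.006218 K/W
R_fireclay brick = L/(kA) = 0.09/(0.98×9.46) = 0.009708 K/W
R_castable refractory = L/(kA) = 0.24/(1.23×9.46) = 0.02063 K/W
R_perlite board = L/(kA) = 0.14/(0.0496×9.46) = 0.2984 K/W
R_brass = L/(kA) = 0.0008/(105×9.46) = 8.054×10^-7 K/W
R_total = 0.3349 K/W;  Q = ΔT/R_total = 749/0.3349 = 2236 W
T_interface = T_inner − Q·ΣR(inner→interface) = 781 − 2240×0.03655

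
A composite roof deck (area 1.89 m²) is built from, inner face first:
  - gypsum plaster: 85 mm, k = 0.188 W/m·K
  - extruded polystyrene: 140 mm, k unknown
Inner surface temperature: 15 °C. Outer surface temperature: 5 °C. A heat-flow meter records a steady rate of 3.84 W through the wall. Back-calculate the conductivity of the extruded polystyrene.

Series thermal resistances:
R_gypsum plaster = L/(kA) = 0.085/(0.188×1.89) = 0.2392 K/W
Sum of known resistances R_other = 0.2392 K/W
Total R = ΔT/Q = 10/3.84 = 2.604 K/W
R_extruded polystyrene = R_total − R_other = 2.365 K/W
k = L/(R·A) = 0.14/(2.365×1.89)

k ≈ 0.0313 W/(m·K)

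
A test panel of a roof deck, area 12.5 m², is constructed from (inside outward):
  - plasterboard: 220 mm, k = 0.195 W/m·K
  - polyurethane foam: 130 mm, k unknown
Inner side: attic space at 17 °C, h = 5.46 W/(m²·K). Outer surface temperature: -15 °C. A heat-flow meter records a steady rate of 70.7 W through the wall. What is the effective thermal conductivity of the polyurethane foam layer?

Model the wall as resistances in series:
R_inner film = 1/(h_i·A) = 1/(5.46×12.5) = 0.01465 K/W
R_plasterboard = L/(kA) = 0.22/(0.195×12.5) = 0.09026 K/W
Sum of known resistances R_other = 0.1049 K/W
Total R = ΔT/Q = 32/70.7 = 0.4526 K/W
R_polyurethane foam = R_total − R_other = 0.3477 K/W
k = L/(R·A) = 0.13/(0.3477×12.5)

k ≈ 0.0299 W/(m·K)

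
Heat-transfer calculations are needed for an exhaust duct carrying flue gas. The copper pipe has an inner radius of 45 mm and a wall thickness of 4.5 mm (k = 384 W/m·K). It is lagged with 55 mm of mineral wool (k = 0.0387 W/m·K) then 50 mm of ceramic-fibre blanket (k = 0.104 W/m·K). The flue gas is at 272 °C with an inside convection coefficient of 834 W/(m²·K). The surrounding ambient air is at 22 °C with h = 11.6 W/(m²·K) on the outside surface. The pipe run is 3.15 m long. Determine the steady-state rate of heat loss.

Q ≈ 209 W

Cylindrical conduction, so R = ln(r₂/r₁)/(2πkL) per layer, in series:
R_inner film = 1/(h_i·2πr₁L) = 1/(834×2π×0.045×3.15) = 0.001346 K/W
R_copper pipe wall = ln(49.5/45)/(2π×384×3.15) = 1.254×10^-5 K/W
R_mineral wool = ln(104.5/49.5)/(2π×0.0387×3.15) = 0.9755 K/W
R_ceramic-fibre blanket = ln(154.5/104.5)/(2π×0.104×3.15) = 0.19 K/W
R_outer film = 1/(h_o·2πr_oL) = 1/(11.6×2π×0.1545×3.15) = 0.02819 K/W
R_total = 1.195 K/W
Q = ΔT/R_total = 250/1.195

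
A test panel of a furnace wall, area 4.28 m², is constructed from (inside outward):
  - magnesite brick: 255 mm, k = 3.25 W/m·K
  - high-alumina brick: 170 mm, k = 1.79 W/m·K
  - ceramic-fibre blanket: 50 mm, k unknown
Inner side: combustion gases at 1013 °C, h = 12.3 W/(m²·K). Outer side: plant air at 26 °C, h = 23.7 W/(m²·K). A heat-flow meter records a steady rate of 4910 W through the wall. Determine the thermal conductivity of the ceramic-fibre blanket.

Thermal resistances in series:
R_inner film = 1/(h_i·A) = 1/(12.3×4.28) = 0.019 K/W
R_magnesite brick = L/(kA) = 0.255/(3.25×4.28) = 0.01833 K/W
R_high-alumina brick = L/(kA) = 0.17/(1.79×4.28) = 0.02219 K/W
R_outer film = 1/(h_o·A) = 1/(23.7×4.28) = 0.009858 K/W
Sum of known resistances R_other = 0.06938 K/W
Total R = ΔT/Q = 987/4910 = 0.201 K/W
R_ceramic-fibre blanket = R_total − R_other = 0.1316 K/W
k = L/(R·A) = 0.05/(0.1316×4.28)

k ≈ 0.0887 W/(m·K)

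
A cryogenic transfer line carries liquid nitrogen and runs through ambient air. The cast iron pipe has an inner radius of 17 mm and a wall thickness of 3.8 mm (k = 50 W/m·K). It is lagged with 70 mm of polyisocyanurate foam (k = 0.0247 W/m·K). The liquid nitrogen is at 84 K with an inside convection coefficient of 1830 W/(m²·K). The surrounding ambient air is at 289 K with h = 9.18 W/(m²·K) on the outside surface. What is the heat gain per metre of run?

Treating each annulus and film as a series resistance:
R_inner film = 1/(h_i·2πr₁L) = 1/(1830×2π×0.017×1) = 0.005116 K/W
R_cast iron pipe wall = ln(20.8/17)/(2π×50×1) = 6.422×10^-4 K/W
R_polyisocyanurate foam = ln(90.8/20.8)/(2π×0.0247×1) = 9.496 K/W
R_outer film = 1/(h_o·2πr_oL) = 1/(9.18×2π×0.0908×1) = 0.1909 K/W
R_total = 9.693 K/W
Q = ΔT/R_total = 205/9.693

q′ ≈ 21.2 W/m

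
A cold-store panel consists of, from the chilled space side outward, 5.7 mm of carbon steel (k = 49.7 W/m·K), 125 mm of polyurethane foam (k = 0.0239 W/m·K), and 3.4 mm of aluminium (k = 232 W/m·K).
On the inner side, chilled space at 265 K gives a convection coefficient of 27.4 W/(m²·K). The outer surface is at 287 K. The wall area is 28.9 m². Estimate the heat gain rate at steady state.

Q ≈ 121 W

Series thermal resistances:
R_inner film = 1/(h_i·A) = 1/(27.4×28.9) = 0.001263 K/W
R_carbon steel = L/(kA) = 0.0057/(49.7×28.9) = 3.968×10^-6 K/W
R_polyurethane foam = L/(kA) = 0.125/(0.0239×28.9) = 0.181 K/W
R_aluminium = L/(kA) = 0.0034/(232×28.9) = 5.071×10^-7 K/W
R_total = 0.1822 K/W
Q = ΔT / R_total = 22 / 0.1822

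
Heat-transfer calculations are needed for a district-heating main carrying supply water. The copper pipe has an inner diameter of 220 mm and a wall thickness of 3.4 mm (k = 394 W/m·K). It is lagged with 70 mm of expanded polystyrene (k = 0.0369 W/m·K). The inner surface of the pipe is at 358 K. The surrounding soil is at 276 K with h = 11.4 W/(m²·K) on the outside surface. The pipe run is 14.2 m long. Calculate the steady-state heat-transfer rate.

Q ≈ 542 W

For a radial system each layer contributes R = ln(r_out/r_in)/(2πkL); films add R = 1/(hA).
R_copper pipe wall = ln(113.4/110)/(2π×394×14.2) = 8.66×10^-7 K/W
R_expanded polystyrene = ln(183.4/113.4)/(2π×0.0369×14.2) = 0.146 K/W
R_outer film = 1/(h_o·2πr_oL) = 1/(11.4×2π×0.1834×14.2) = 0.005361 K/W
R_total = 0.1514 K/W
Q = ΔT/R_total = 82/0.1514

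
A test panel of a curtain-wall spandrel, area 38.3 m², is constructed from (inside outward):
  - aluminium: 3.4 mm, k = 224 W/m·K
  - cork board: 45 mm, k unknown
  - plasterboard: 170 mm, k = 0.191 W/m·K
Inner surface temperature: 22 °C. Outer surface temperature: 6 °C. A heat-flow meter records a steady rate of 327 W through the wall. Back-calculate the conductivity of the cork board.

Using the resistance-network approach (series):
R_aluminium = L/(kA) = 0.0034/(224×38.3) = 3.963×10^-7 K/W
R_plasterboard = L/(kA) = 0.17/(0.191×38.3) = 0.02324 K/W
Sum of known resistances R_other = 0.02324 K/W
Total R = ΔT/Q = 16/327 = 0.04893 K/W
R_cork board = R_total − R_other = 0.02569 K/W
k = L/(R·A) = 0.045/(0.02569×38.3)

k ≈ 0.0457 W/(m·K)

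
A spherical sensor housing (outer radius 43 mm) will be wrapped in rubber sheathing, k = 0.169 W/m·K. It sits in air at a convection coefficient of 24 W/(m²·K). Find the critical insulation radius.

For a sphere r_cr = 2k/h = 2×0.169/24
r_cr = 14.1 mm; since the bare radius (43 mm) is above r_cr, any added insulation will reduce heat loss.

r_cr ≈ 14.1 mm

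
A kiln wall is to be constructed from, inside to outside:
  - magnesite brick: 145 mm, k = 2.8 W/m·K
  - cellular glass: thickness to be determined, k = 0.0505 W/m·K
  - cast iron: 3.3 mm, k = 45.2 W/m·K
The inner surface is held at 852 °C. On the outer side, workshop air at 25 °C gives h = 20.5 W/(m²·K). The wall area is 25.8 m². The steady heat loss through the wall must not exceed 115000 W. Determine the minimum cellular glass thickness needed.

Series thermal resistances:
R_magnesite brick = L/(kA) = 0.145/(2.8×25.8) = 0.002007 K/W
R_cast iron = L/(kA) = 0.0033/(45.2×25.8) = 2.83×10^-6 K/W
R_outer film = 1/(h_o·A) = 1/(20.5×25.8) = 0.001891 K/W
Sum of the known resistances R_other = 0.003901 K/W
Required total resistance R_tot = ΔT/Q_allow = 827/115000 = 0.007191 K/W
R_cellular glass = R_tot − R_other = 0.003291 K/W
L = R·k·A = 0.003291×0.0505×25.8

L ≈ 4.29 mm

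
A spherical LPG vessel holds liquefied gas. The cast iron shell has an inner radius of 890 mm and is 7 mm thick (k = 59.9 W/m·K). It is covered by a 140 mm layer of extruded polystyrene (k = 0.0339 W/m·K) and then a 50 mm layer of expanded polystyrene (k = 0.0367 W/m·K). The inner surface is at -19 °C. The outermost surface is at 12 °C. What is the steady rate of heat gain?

Q ≈ 69 W

For a spherical shell R = (1/r₁ − 1/r₂)/(4πk); film R = 1/(h·4πr²). In series:
R_cast iron shell = (1/0.89 − 1/0.897)/(4π×59.9) = 1.165×10^-5 K/W
R_extruded polystyrene = (1/0.897 − 1/1.037)/(4π×0.0339) = 0.3533 K/W
R_expanded polystyrene = (1/1.037 − 1/1.087)/(4π×0.0367) = 0.09618 K/W
R_total = 0.4495 K/W
Q = ΔT/R_total = 31/0.4495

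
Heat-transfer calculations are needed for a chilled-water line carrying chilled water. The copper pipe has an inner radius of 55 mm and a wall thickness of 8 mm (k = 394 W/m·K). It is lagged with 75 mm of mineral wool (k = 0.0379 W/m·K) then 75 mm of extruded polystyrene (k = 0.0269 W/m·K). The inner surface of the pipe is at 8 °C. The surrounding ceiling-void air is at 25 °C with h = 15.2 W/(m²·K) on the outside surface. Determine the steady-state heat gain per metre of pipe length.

Radial resistances (cylindrical: R_cond = ln(r_o/r_i)/(2πkL), R_conv = 1/(h·2πrL)):
R_copper pipe wall = ln(63/55)/(2π×394×1) = 5.486×10^-5 K/W
R_mineral wool = ln(138/63)/(2π×0.0379×1) = 3.293 K/W
R_extruded polystyrene = ln(213/138)/(2π×0.0269×1) = 2.568 K/W
R_outer film = 1/(h_o·2πr_oL) = 1/(15.2×2π×0.213×1) = 0.04916 K/W
R_total = 5.91 K/W
Q = ΔT/R_total = 17/5.91

q′ ≈ 2.88 W/m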